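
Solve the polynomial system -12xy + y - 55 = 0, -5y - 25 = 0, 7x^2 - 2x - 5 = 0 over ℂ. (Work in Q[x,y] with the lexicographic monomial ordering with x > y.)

Compute a lex Gröbner basis by Buchberger's algorithm.
f_1 = -12xy + y - 55, LT = xy.
f_2 = -5y - 25, LT = y.
f_3 = 7x^2 - 2x - 5, LT = x^2.

S(f_1,f_2): lcm = xy. S = -5x - 1/12y + 55/12.
  reduce S modulo (f_1, f_2, f_3):
  remainder -5x + 5 ≠ 0; add h_4 = -5x + 5 to the basis.

The other S-polynomials (S(f_1,f_3), S(f_2,f_3), S(f_1,h_4), S(f_2,h_4), S(f_3,h_4)) all reduce to 0 modulo the current basis, so we have a Gröbner basis.
Inter-reduce: drop elements whose leading term is divisible by another's, tail-reduce, and make monic.
Reduced Gröbner basis: {x - 1, y + 5}.

The lex basis is triangular: the last element involves only y. Solving y + 5 = 0 gives y ∈ {-5}; substituting each value into the earlier elements determines the remaining variables.
  y = -5: the earlier basis element becomes x - 1 = 0, giving x = 1 — point (1, -5).

{(1, -5)}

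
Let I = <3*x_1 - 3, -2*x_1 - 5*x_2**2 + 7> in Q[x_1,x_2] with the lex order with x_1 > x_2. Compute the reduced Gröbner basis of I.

G = {x_1 - 1, x_2**2 - 1}

The reduced Gröbner basis is the canonical form of the ideal for this ordering.

f_1 = 3*x_1 - 3, LT = x_1.
f_2 = -2*x_1 - 5*x_2**2 + 7, LT = x_1.

S(f_1,f_2): lcm = x_1. S = -5/2*x_2**2 + 5/2.
  reduce S modulo (f_1, f_2):
  remainder -5/2*x_2**2 + 5/2 ≠ 0; add g_3 = -5/2*x_2**2 + 5/2 to the basis.

The other S-polynomials (S(f_1,g_3), S(f_2,g_3)) all reduce to 0 modulo the current basis, so we have a Gröbner basis.
Inter-reduce: drop elements whose leading term is divisible by another's, tail-reduce, and make monic.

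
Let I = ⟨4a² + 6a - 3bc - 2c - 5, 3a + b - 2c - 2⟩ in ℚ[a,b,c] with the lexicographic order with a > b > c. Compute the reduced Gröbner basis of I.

Buchberger's algorithm terminates because the ascending chain of leading-term ideals stabilizes.

f_1 = 4a² + 6a - 3bc - 2c - 5, LT = a².
f_2 = 3a + b - 2c - 2, LT = a.

S(f_1,f_2): lcm = a². S = -⅓ab + ⅔ac + 13/6a - ¾bc - ½c - 5/4.
  leading term ab: subtract (-1/9b)·f_2 from -⅓ab + ⅔ac + 13/6a - ¾bc - ½c - 5/4 → ⅔ac + 13/6a + 1/9b² - 35/36bc - 2/9b - ½c - 5/4
  leading term ac: subtract (2/9c)·f_2 from ⅔ac + 13/6a + 1/9b² - 35/36bc - 2/9b - ½c - 5/4 → 13/6a + 1/9b² - 43/36bc - 2/9b + 4/9c² - 1/18c - 5/4
  leading term a: subtract (13/18)·f_2 from 13/6a + 1/9b² - 43/36bc - 2/9b + 4/9c² - 1/18c - 5/4 → 1/9b² - 43/36bc - 17/18b + 4/9c² + 25/18c + 7/36
  leading term b²: no divisor's leading term divides it; move 1/9b² to the remainder.
  leading term bc: no divisor's leading term divides it; move -43/36bc to the remainder.
  leading term b: no divisor's leading term divides it; move -17/18b to the remainder.
  leading term c²: no divisor's leading term divides it; move 4/9c² to the remainder.
  leading term c: no divisor's leading term divides it; move 25/18c to the remainder.
  leading term 1: no divisor's leading term divides it; move 7/36 to the remainder.
  remainder 1/9b² - 43/36bc - 17/18b + 4/9c² + 25/18c + 7/36 ≠ 0; add g_3 = 1/9b² - 43/36bc - 17/18b + 4/9c² + 25/18c + 7/36 to the basis.

The other S-polynomials (S(f_1,g_3), S(f_2,g_3)) all reduce to 0 modulo the current basis, so we have a Gröbner basis.
Inter-reduce: drop elements whose leading term is divisible by another's, tail-reduce, and make monic.

G = {a + ⅓b - ⅔c - ⅔, b² - 43/4bc - 17/2b + 4c² + 25/2c + 7/4}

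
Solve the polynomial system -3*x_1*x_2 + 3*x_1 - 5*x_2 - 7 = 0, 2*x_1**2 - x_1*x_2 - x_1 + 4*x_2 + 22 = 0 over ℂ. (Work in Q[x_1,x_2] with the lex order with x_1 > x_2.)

Compute a lex Gröbner basis by Buchberger's algorithm.
f_1 = -3*x_1*x_2 + 3*x_1 - 5*x_2 - 7, LT = x_1*x_2.
f_2 = 2*x_1**2 - x_1*x_2 - x_1 + 4*x_2 + 22, LT = x_1**2.

S(f_1,f_2): lcm = x_1**2*x_2. S = -x_1**2 + 1/2*x_1*x_2**2 + 13/6*x_1*x_2 + 7/3*x_1 - 2*x_2**2 - 11*x_2.
  leading term x_1**2: subtract (-1/2)·f_2 from -x_1**2 + 1/2*x_1*x_2**2 + 13/6*x_1*x_2 + 7/3*x_1 - 2*x_2**2 - 11*x_2 → 1/2*x_1*x_2**2 + 5/3*x_1*x_2 + 11/6*x_1 - 2*x_2**2 - 9*x_2 + 11
  leading term x_1*x_2**2: subtract (-1/6*x_2)·f_1 from 1/2*x_1*x_2**2 + 5/3*x_1*x_2 + 11/6*x_1 - 2*x_2**2 - 9*x_2 + 11 → 13/6*x_1*x_2 + 11/6*x_1 - 17/6*x_2**2 - 61/6*x_2 + 11
  leading term x_1*x_2: subtract (-13/18)·f_1 from 13/6*x_1*x_2 + 11/6*x_1 - 17/6*x_2**2 - 61/6*x_2 + 11 → 4*x_1 - 17/6*x_2**2 - 124/9*x_2 + 107/18
  leading term x_1: no divisor's leading term divides it; move 4*x_1 to the remainder.
  leading term x_2**2: no divisor's leading term divides it; move -17/6*x_2**2 to the remainder.
  leading term x_2: no divisor's leading term divides it; move -124/9*x_2 to the remainder.
  leading term 1: no divisor's leading term divides it; move 107/18 to the remainder.
  remainder 4*x_1 - 17/6*x_2**2 - 124/9*x_2 + 107/18 ≠ 0; add h_3 = 4*x_1 - 17/6*x_2**2 - 124/9*x_2 + 107/18 to the basis.

S(f_1,h_3): lcm = x_1*x_2. S = -x_1 + 17/24*x_2**3 + 31/9*x_2**2 + 13/72*x_2 + 7/3.
  leading term x_1: subtract (-1/4)·h_3 from -x_1 + 17/24*x_2**3 + 31/9*x_2**2 + 13/72*x_2 + 7/3 → 17/24*x_2**3 + 197/72*x_2**2 - 235/72*x_2 + 275/72
  leading term x_2**3: no divisor's leading term divides it; move 17/24*x_2**3 to the remainder.
  leading term x_2**2: no divisor's leading term divides it; move 197/72*x_2**2 to the remainder.
  leading term x_2: no divisor's leading term divides it; move -235/72*x_2 to the remainder.
  leading term 1: no divisor's leading term divides it; move 275/72 to the remainder.
  remainder 17/24*x_2**3 + 197/72*x_2**2 - 235/72*x_2 + 275/72 ≠ 0; add h_4 = 17/24*x_2**3 + 197/72*x_2**2 - 235/72*x_2 + 275/72 to the basis.

The other S-polynomials (S(f_2,h_3), S(f_1,h_4), S(f_2,h_4), S(h_3,h_4)) all reduce to 0 modulo the current basis, so we have a Gröbner basis.
Inter-reduce: drop elements whose leading term is divisible by another's, tail-reduce, and make monic.
Reduced Gröbner basis: {x_1 - 17/24*x_2**2 - 31/9*x_2 + 107/72, x_2**3 + 197/51*x_2**2 - 235/51*x_2 + 275/51}.

From the last basis element, x_2**3 + 197/51*x_2**2 - 235/51*x_2 + 275/51 = 0, so x_2 takes values in {-5, 29/51 - 2*sqrt(491)*I/51, 29/51 + 2*sqrt(491)*I/51}. Each choice, substituted upward through the basis, yields the corresponding point(s) of the solution set.
  x_2 = -5: the earlier basis element becomes x_1 + 1 = 0, giving x_1 = -1 — point (-1, -5).
  x_2 = 29/51 - 2*sqrt(491)*I/51: the earlier basis element becomes x_1 - 1/6 + sqrt(491)*I/6 = 0, giving x_1 = 1/6 - sqrt(491)*I/6 — point (1/6 - sqrt(491)*I/6, 29/51 - 2*sqrt(491)*I/51).
  x_2 = 29/51 + 2*sqrt(491)*I/51: the earlier basis element becomes x_1 - 1/6 - sqrt(491)*I/6 = 0, giving x_1 = 1/6 + sqrt(491)*I/6 — point (1/6 + sqrt(491)*I/6, 29/51 + 2*sqrt(491)*I/51).
Each listed point satisfies every original equation (direct substitution).
This is the nonlinear analogue of row-reducing a linear system.

{(-1, -5), (1/6 - sqrt(491)*I/6, 29/51 - 2*sqrt(491)*I/51), (1/6 + sqrt(491)*I/6, 29/51 + 2*sqrt(491)*I/51)}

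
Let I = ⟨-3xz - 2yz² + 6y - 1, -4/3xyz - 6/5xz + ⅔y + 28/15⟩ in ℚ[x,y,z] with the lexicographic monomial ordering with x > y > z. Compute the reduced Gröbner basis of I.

G = {xy² + 29/60xy - 17/20x - ⅙y²z - 7/15yz, xz + ⅔yz² - 2y + ⅓, y²z² - 3y² + 9/10yz² - 29/20y + 51/20}

f_1 = -3xz - 2yz² + 6y - 1, LT = xz.
f_2 = -4/3xyz - 6/5xz + ⅔y + 28/15, LT = xyz.

S(f_1,f_2): lcm = xyz. S = -9/10xz + ⅔y²z² - 2y² + ⅚y + 7/5.
  leading term xz: subtract (3/10)·f_1 from -9/10xz + ⅔y²z² - 2y² + ⅚y + 7/5 → ⅔y²z² - 2y² + ⅗yz² - 29/30y + 17/10
  leading term y²z²: no divisor's leading term divides it; move ⅔y²z² to the remainder.
  leading term y²: no divisor's leading term divides it; move -2y² to the remainder.
  leading term yz²: no divisor's leading term divides it; move ⅗yz² to the remainder.
  leading term y: no divisor's leading term divides it; move -29/30y to the remainder.
  leading term 1: no divisor's leading term divides it; move 17/10 to the remainder.
  remainder ⅔y²z² - 2y² + ⅗yz² - 29/30y + 17/10 ≠ 0; add g_3 = ⅔y²z² - 2y² + ⅗yz² - 29/30y + 17/10 to the basis.

S(f_1,g_3): lcm = xy²z². S = 3xy² - 9/10xyz² + 29/20xy - 51/20x + ⅔y³z³ - 2y³z + ⅓y²z.
  leading term xy²: no divisor's leading term divides it; move 3xy² to the remainder.
  leading term xyz²: subtract (3/10yz)·f_1 from -9/10xyz² + 29/20xy - 51/20x + ⅔y³z³ - 2y³z + ⅓y²z → 29/20xy - 51/20x + ⅔y³z³ - 2y³z + ⅗y²z³ - 22/15y²z + 3/10yz
  leading term xy: no divisor's leading term divides it; move 29/20xy to the remainder.
  leading term x: no divisor's leading term divides it; move -51/20x to the remainder.
  leading term y³z³: subtract (yz)·g_3 from ⅔y³z³ - 2y³z + ⅗y²z³ - 22/15y²z + 3/10yz → -½y²z - 7/5yz
  leading term y²z: no divisor's leading term divides it; move -½y²z to the remainder.
  leading term yz: no divisor's leading term divides it; move -7/5yz to the remainder.
  remainder 3xy² + 29/20xy - 51/20x - ½y²z - 7/5yz ≠ 0; add g_4 = 3xy² + 29/20xy - 51/20x - ½y²z - 7/5yz to the basis.

S(f_2,g_3): lcm = xy²z². S = 3xy² + 29/20xy - 51/20x - ½y²z - 7/5yz.
  leading term xy²: subtract (1)·g_4 from 3xy² + 29/20xy - 51/20x - ½y²z - 7/5yz → 0
  remainder 0.

S(f_1,g_4): lcm = xy²z. S = -29/60xyz + 17/20xz + ⅔y³z² - 2y³ + ⅙y²z² + ⅓y² + 7/15yz².
  leading term xyz: subtract (29/180y)·f_1 from -29/60xyz + 17/20xz + ⅔y³z² - 2y³ + ⅙y²z² + ⅓y² + 7/15yz² → 17/20xz + ⅔y³z² - 2y³ + 22/45y²z² - 19/30y² + 7/15yz² + 29/180y
  leading term xz: subtract (-17/60)·f_1 from 17/20xz + ⅔y³z² - 2y³ + 22/45y²z² - 19/30y² + 7/15yz² + 29/180y → ⅔y³z² - 2y³ + 22/45y²z² - 19/30y² - 1/10yz² + 67/36y - 17/60
  leading term y³z²: subtract (y)·g_3 from ⅔y³z² - 2y³ + 22/45y²z² - 19/30y² - 1/10yz² + 67/36y - 17/60 → -1/9y²z² + ⅓y² - 1/10yz² + 29/180y - 17/60
  leading term y²z²: subtract (-⅙)·g_3 from -1/9y²z² + ⅓y² - 1/10yz² + 29/180y - 17/60 → 0
  remainder 0.

S(f_2,g_4): lcm = xy²z. S = 5/12xyz + 17/20xz + ⅙y²z² - ½y² + 7/15yz² - 7/5y.
  leading term xyz: subtract (-5/36y)·f_1 from 5/12xyz + 17/20xz + ⅙y²z² - ½y² + 7/15yz² - 7/5y → 17/20xz - 1/9y²z² + ⅓y² + 7/15yz² - 277/180y
  leading term xz: subtract (-17/60)·f_1 from 17/20xz - 1/9y²z² + ⅓y² + 7/15yz² - 277/180y → -1/9y²z² + ⅓y² - 1/10yz² + 29/180y - 17/60
  leading term y²z²: subtract (-⅙)·g_3 from -1/9y²z² + ⅓y² - 1/10yz² + 29/180y - 17/60 → 0
  remainder 0.

S(g_3,g_4): lcm = xy²z². S = -3xy² + 5/12xyz² - 29/20xy + 17/20xz² + 51/20x + ⅙y²z³ + 7/15yz³.
  leading term xy²: subtract (-1)·g_4 from -3xy² + 5/12xyz² - 29/20xy + 17/20xz² + 51/20x + ⅙y²z³ + 7/15yz³ → 5/12xyz² + 17/20xz² + ⅙y²z³ - ½y²z + 7/15yz³ - 7/5yz
  leading term xyz²: subtract (-5/36yz)·f_1 from 5/12xyz² + 17/20xz² + ⅙y²z³ - ½y²z + 7/15yz³ - 7/5yz → 17/20xz² - 1/9y²z³ + ⅓y²z + 7/15yz³ - 277/180yz
  leading term xz²: subtract (-17/60z)·f_1 from 17/20xz² - 1/9y²z³ + ⅓y²z + 7/15yz³ - 277/180yz → -1/9y²z³ + ⅓y²z - 1/10yz³ + 29/180yz - 17/60z
  leading term y²z³: subtract (-⅙z)·g_3 from -1/9y²z³ + ⅓y²z - 1/10yz³ + 29/180yz - 17/60z → 0
  remainder 0.

Every S-polynomial of the final basis reduces to 0, so we have a Gröbner basis.
Inter-reduce: drop elements whose leading term is divisible by another's, tail-reduce, and make monic.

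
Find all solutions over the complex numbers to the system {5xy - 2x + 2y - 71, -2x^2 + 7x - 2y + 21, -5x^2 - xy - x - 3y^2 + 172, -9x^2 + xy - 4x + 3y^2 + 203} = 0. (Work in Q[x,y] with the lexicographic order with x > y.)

Compute a lex Gröbner basis by Buchberger's algorithm.
f_1 = 5xy - 2x + 2y - 71, LT = xy.
f_2 = -2x^2 + 7x - 2y + 21, LT = x^2.
f_3 = -5x^2 - xy - x - 3y^2 + 172, LT = x^2.
f_4 = -9x^2 + xy - 4x + 3y^2 + 203, LT = x^2.

S(f_1,f_2): lcm = x^2y. S = -2/5x^2 + 39/10xy - 71/5x - y^2 + 21/2y.
  leading term x^2: subtract (1/5)·f_2 from -2/5x^2 + 39/10xy - 71/5x - y^2 + 21/2y → 39/10xy - 78/5x - y^2 + 109/10y - 21/5
  leading term xy: subtract (39/50)·f_1 from 39/10xy - 78/5x - y^2 + 109/10y - 21/5 → -351/25x - y^2 + 467/50y + 2559/50
  leading term x: no divisor's leading term divides it; move -351/25x to the remainder.
  leading term y^2: no divisor's leading term divides it; move -y^2 to the remainder.
  leading term y: no divisor's leading term divides it; move 467/50y to the remainder.
  leading term 1: no divisor's leading term divides it; move 2559/50 to the remainder.
  remainder -351/25x - y^2 + 467/50y + 2559/50 ≠ 0; add h_5 = -351/25x - y^2 + 467/50y + 2559/50 to the basis.

S(f_1,f_3): lcm = x^2y. S = -2/5x^2 - 1/5xy^2 + 1/5xy - 71/5x - 3/5y^3 + 172/5y.
  leading term x^2: subtract (1/5)·f_2 from -2/5x^2 - 1/5xy^2 + 1/5xy - 71/5x - 3/5y^3 + 172/5y → -1/5xy^2 + 1/5xy - 78/5x - 3/5y^3 + 174/5y - 21/5
  leading term xy^2: subtract (-1/25y)·f_1 from -1/5xy^2 + 1/5xy - 78/5x - 3/5y^3 + 174/5y - 21/5 → 3/25xy - 78/5x - 3/5y^3 + 2/25y^2 + 799/25y - 21/5
  leading term xy: subtract (3/125)·f_1 from 3/25xy - 78/5x - 3/5y^3 + 2/25y^2 + 799/25y - 21/5 → -1944/125x - 3/5y^3 + 2/25y^2 + 3989/125y - 312/125
  leading term x: subtract (72/65)·h_5 from -1944/125x - 3/5y^3 + 2/25y^2 + 3989/125y - 312/125 → -3/5y^3 + 386/325y^2 + 7009/325y - 19236/325
  leading term y^3: no divisor's leading term divides it; move -3/5y^3 to the remainder.
  leading term y^2: no divisor's leading term divides it; move 386/325y^2 to the remainder.
  leading term y: no divisor's leading term divides it; move 7009/325y to the remainder.
  leading term 1: no divisor's leading term divides it; move -19236/325 to the remainder.
  remainder -3/5y^3 + 386/325y^2 + 7009/325y - 19236/325 ≠ 0; add h_6 = -3/5y^3 + 386/325y^2 + 7009/325y - 19236/325 to the basis.

S(f_1,f_4): lcm = x^2y. S = -2/5x^2 + 1/9xy^2 - 2/45xy - 71/5x + 1/3y^3 + 203/9y.
  leading term x^2: subtract (1/5)·f_2 from -2/5x^2 + 1/9xy^2 - 2/45xy - 71/5x + 1/3y^3 + 203/9y → 1/9xy^2 - 2/45xy - 78/5x + 1/3y^3 + 1033/45y - 21/5
  leading term xy^2: subtract (1/45y)·f_1 from 1/9xy^2 - 2/45xy - 78/5x + 1/3y^3 + 1033/45y - 21/5 → -78/5x + 1/3y^3 - 2/45y^2 + 368/15y - 21/5
  leading term x: subtract (10/9)·h_5 from -78/5x + 1/3y^3 - 2/45y^2 + 368/15y - 21/5 → 1/3y^3 + 16/15y^2 + 637/45y - 916/15
  leading term y^3: subtract (-5/9)·h_6 from 1/3y^3 + 16/15y^2 + 637/45y - 916/15 → 202/117y^2 + 3058/117y - 3664/39
  leading term y^2: no divisor's leading term divides it; move 202/117y^2 to the remainder.
  leading term y: no divisor's leading term divides it; move 3058/117y to the remainder.
  leading term 1: no divisor's leading term divides it; move -3664/39 to the remainder.
  remainder 202/117y^2 + 3058/117y - 3664/39 ≠ 0; add h_7 = 202/117y^2 + 3058/117y - 3664/39 to the basis.

S(f_2,f_3): lcm = x^2. S = -1/5xy - 37/10x - 3/5y^2 + y + 239/10.
  leading term xy: subtract (-1/25)·f_1 from -1/5xy - 37/10x - 3/5y^2 + y + 239/10 → -189/50x - 3/5y^2 + 27/25y + 1053/50
  leading term x: subtract (7/26)·h_5 from -189/50x - 3/5y^2 + 27/25y + 1053/50 → -43/130y^2 - 373/260y + 1893/260
  leading term y^2: subtract (-387/2020)·h_7 from -43/130y^2 - 373/260y + 1893/260 → 7217/2020y - 21651/2020
  leading term y: no divisor's leading term divides it; move 7217/2020y to the remainder.
  leading term 1: no divisor's leading term divides it; move -21651/2020 to the remainder.
  remainder 7217/2020y - 21651/2020 ≠ 0; add h_8 = 7217/2020y - 21651/2020 to the basis.

The other S-polynomials (S(f_2,f_4), S(f_3,f_4), S(f_1,h_5), S(f_2,h_5), S(f_3,h_5), S(f_4,h_5), S(f_1,h_6), S(f_2,h_6), S(f_3,h_6), S(f_4,h_6), S(h_5,h_6), S(f_1,h_7), S(f_2,h_7), S(f_3,h_7), S(f_4,h_7), S(h_5,h_7), S(h_6,h_7), S(f_1,h_8), S(f_2,h_8), S(f_3,h_8), S(f_4,h_8), S(h_5,h_8), S(h_6,h_8), S(h_7,h_8)) all reduce to 0 modulo the current basis, so we have a Gröbner basis.
Inter-reduce: drop elements whose leading term is divisible by another's, tail-reduce, and make monic.
Reduced Gröbner basis: {x - 5, y - 3}.

Since the basis is lex-ordered, y - 3 is univariate in y. Its roots are {3}. Back-substituting each root into the other basis elements fixes the other coordinates.
  y = 3: the earlier basis element becomes x - 5 = 0, giving x = 5 — point (5, 3).
Zero-dimensionality of the ideal guarantees finitely many solutions over ℂ.

{(5, 3)}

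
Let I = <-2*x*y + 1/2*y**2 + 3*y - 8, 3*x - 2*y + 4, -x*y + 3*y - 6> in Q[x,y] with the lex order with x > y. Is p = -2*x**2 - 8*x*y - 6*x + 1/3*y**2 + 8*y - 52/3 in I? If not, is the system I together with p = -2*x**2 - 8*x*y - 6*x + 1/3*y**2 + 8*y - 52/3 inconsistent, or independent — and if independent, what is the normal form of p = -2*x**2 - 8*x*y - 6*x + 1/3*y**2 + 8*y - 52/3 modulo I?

-2*x**2 - 8*x*y - 6*x + 1/3*y**2 + 8*y - 52/3 lies in I (it reduces to 0).

First compute the reduced Gröbner basis of I by Buchberger's algorithm.
f_1 = -2*x*y + 1/2*y**2 + 3*y - 8, LT = x*y.
f_2 = 3*x - 2*y + 4, LT = x.
f_3 = -x*y + 3*y - 6, LT = x*y.

S(f_1,f_2): lcm = x*y. S = 5/12*y**2 - 17/6*y + 4.
  reduce S modulo (f_1, f_2, f_3):
  remainder 5/12*y**2 - 17/6*y + 4 ≠ 0; add h_4 = 5/12*y**2 - 17/6*y + 4 to the basis.

S(f_1,f_3): lcm = x*y. S = -1/4*y**2 + 3/2*y - 2.
  reduce S modulo (f_1, f_2, f_3, h_4):
  remainder -1/5*y + 2/5 ≠ 0; add h_5 = -1/5*y + 2/5 to the basis.

The other S-polynomials (S(f_2,f_3), S(f_1,h_4), S(f_2,h_4), S(f_3,h_4), S(f_1,h_5), S(f_2,h_5), S(f_3,h_5), S(h_4,h_5)) all reduce to 0 modulo the current basis, so we have a Gröbner basis.
Inter-reduce: drop elements whose leading term is divisible by another's, tail-reduce, and make monic.
Reduced Gröbner basis: {x, y - 2}.
Label its elements g_1 = x, g_2 = y - 2.

Reduce p = -2*x**2 - 8*x*y - 6*x + 1/3*y**2 + 8*y - 52/3 modulo G:
  leading term x**2: subtract (-2*x)·g_1 from -2*x**2 - 8*x*y - 6*x + 1/3*y**2 + 8*y - 52/3 → -8*x*y - 6*x + 1/3*y**2 + 8*y - 52/3
  leading term x*y: subtract (-8*y)·g_1 from -8*x*y - 6*x + 1/3*y**2 + 8*y - 52/3 → -6*x + 1/3*y**2 + 8*y - 52/3
  leading term x: subtract (-6)·g_1 from -6*x + 1/3*y**2 + 8*y - 52/3 → 1/3*y**2 + 8*y - 52/3
  leading term y**2: subtract (1/3*y)·g_2 from 1/3*y**2 + 8*y - 52/3 → 26/3*y - 52/3
  leading term y: subtract (26/3)·g_2 from 26/3*y - 52/3 → 0
  normal form = 0.
Since the normal form is 0, p ∈ I.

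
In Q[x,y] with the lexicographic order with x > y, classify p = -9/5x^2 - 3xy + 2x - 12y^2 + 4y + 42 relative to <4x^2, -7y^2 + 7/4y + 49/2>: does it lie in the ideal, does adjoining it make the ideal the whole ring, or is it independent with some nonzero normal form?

Adjoining -9/5x^2 - 3xy + 2x - 12y^2 + 4y + 42 makes the ideal the whole ring: the system is inconsistent.

First compute the reduced Gröbner basis of I by Buchberger's algorithm.
f_1 = 4x^2, LT = x^2.
f_2 = -7y^2 + 7/4y + 49/2, LT = y^2.

The S-polynomials (S(f_1,f_2)) all reduce to 0 modulo the current basis, so we have a Gröbner basis.
Inter-reduce: drop elements whose leading term is divisible by another's, tail-reduce, and make monic.
Reduced Gröbner basis: {x^2, y^2 - 1/4y - 7/2}.
Label its elements g_1 = x^2, g_2 = y^2 - 1/4y - 7/2.

Reduce p = -9/5x^2 - 3xy + 2x - 12y^2 + 4y + 42 modulo G:
  leading term x^2: subtract (-9/5)·g_1 from -9/5x^2 - 3xy + 2x - 12y^2 + 4y + 42 → -3xy + 2x - 12y^2 + 4y + 42
  leading term xy: no divisor's leading term divides it; move -3xy to the remainder.
  leading term x: no divisor's leading term divides it; move 2x to the remainder.
  leading term y^2: subtract (-12)·g_2 from -12y^2 + 4y + 42 → y
  leading term y: no divisor's leading term divides it; move y to the remainder.
  normal form = -3xy + 2x + y.
The normal form is nonzero, so p ∉ I. Since p minus its normal form lies in I, I + (p) = I + (r) where r = -3xy + 2x + y; decide whether this ideal is the whole ring.
Run Buchberger on G together with r (pairs among the g_i already reduce to 0 since G is a Gröbner basis):
g_1 = x^2, LT = x^2.
g_2 = y^2 - 1/4y - 7/2, LT = y^2.
r = -3xy + 2x + y, LT = xy.

S(g_1,r): lcm = x^2y. S = 2/3x^2 + 1/3xy.
  leading term x^2: subtract (2/3)·g_1 from 2/3x^2 + 1/3xy → 1/3xy
  leading term xy: subtract (-1/9)·r from 1/3xy → 2/9x + 1/9y
  leading term x: no divisor's leading term divides it; move 2/9x to the remainder.
  leading term y: no divisor's leading term divides it; move 1/9y to the remainder.
  remainder 2/9x + 1/9y ≠ 0; add m_4 = 2/9x + 1/9y to the basis.

S(g_2,r): lcm = xy^2. S = 5/12xy - 7/2x + 1/3y^2.
  leading term xy: subtract (-5/36)·r from 5/12xy - 7/2x + 1/3y^2 → -29/9x + 1/3y^2 + 5/36y
  leading term x: subtract (-29/2)·m_4 from -29/9x + 1/3y^2 + 5/36y → 1/3y^2 + 7/4y
  leading term y^2: subtract (1/3)·g_2 from 1/3y^2 + 7/4y → 11/6y + 7/6
  leading term y: no divisor's leading term divides it; move 11/6y to the remainder.
  leading term 1: no divisor's leading term divides it; move 7/6 to the remainder.
  remainder 11/6y + 7/6 ≠ 0; add m_5 = 11/6y + 7/6 to the basis.

S(r,m_4): lcm = xy. S = -2/3x - 1/2y^2 - 1/3y.
  leading term x: subtract (-3)·m_4 from -2/3x - 1/2y^2 - 1/3y → -1/2y^2
  leading term y^2: subtract (-1/2)·g_2 from -1/2y^2 → -1/8y - 7/4
  leading term y: subtract (-3/44)·m_5 from -1/8y - 7/4 → -147/88
  leading term 1: no divisor's leading term divides it; move -147/88 to the remainder.
  remainder -147/88 ≠ 0; add m_6 = -147/88 to the basis.

The other S-polynomials (S(g_1,g_2), S(g_1,m_4), S(g_2,m_4), S(g_1,m_5), S(g_2,m_5), S(r,m_5), S(m_4,m_5), S(g_1,m_6), S(g_2,m_6), S(r,m_6), S(m_4,m_6), S(m_5,m_6)) all reduce to 0 modulo the current basis, so we have a Gröbner basis.
Inter-reduce: drop elements whose leading term is divisible by another's, tail-reduce, and make monic.
Reduced Gröbner basis: {1}.
The reduced Gröbner basis of I + (p) is {1}: the ideal is the whole ring, so the enlarged system has no common solution — adjoining p is inconsistent.

The remainder on division by a Gröbner basis is unique — it is the normal form.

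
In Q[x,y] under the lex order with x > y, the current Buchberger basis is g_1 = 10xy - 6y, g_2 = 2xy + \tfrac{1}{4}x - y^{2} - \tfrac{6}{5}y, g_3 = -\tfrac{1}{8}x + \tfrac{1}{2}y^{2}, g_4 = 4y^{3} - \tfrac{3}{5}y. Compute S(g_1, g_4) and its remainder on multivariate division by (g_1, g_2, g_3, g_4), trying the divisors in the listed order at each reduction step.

S(g_1, g_4) = \tfrac{3}{20}xy - \tfrac{3}{5}y^{3}; remainder on division = 0.

lcm(LM(g_1), LM(g_4)) = xy^{3}.
S = (lcm/LT(g_1))·g_1 − (lcm/LT(g_4))·g_4 = \tfrac{3}{20}xy - \tfrac{3}{5}y^{3}.
Reduce S modulo (g_1, g_2, g_3, g_4) in that order:
  leading term xy: subtract (\tfrac{3}{200})·g_1 from \tfrac{3}{20}xy - \tfrac{3}{5}y^{3} → -\tfrac{3}{5}y^{3} + \tfrac{9}{100}y
  leading term y^{3}: subtract (-\tfrac{3}{20})·g_4 from -\tfrac{3}{5}y^{3} + \tfrac{9}{100}y → 0
The remainder is 0, so this S-polynomial contributes no new basis element.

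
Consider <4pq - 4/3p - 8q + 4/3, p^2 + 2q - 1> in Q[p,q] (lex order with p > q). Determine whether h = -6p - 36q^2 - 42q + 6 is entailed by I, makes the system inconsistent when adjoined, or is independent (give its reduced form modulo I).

-6p - 36q^2 - 42q + 6 lies in I (it reduces to 0).

First compute the reduced Gröbner basis of I by Buchberger's algorithm.
f_1 = 4pq - 4/3p - 8q + 4/3, LT = pq.
f_2 = p^2 + 2q - 1, LT = p^2.

S(f_1,f_2): lcm = p^2q. S = -1/3p^2 - 2pq + 1/3p - 2q^2 + q.
  leading term p^2: subtract (-1/3)·f_2 from -1/3p^2 - 2pq + 1/3p - 2q^2 + q → -2pq + 1/3p - 2q^2 + 5/3q - 1/3
  leading term pq: subtract (-1/2)·f_1 from -2pq + 1/3p - 2q^2 + 5/3q - 1/3 → -1/3p - 2q^2 - 7/3q + 1/3
  leading term p: no divisor's leading term divides it; move -1/3p to the remainder.
  leading term q^2: no divisor's leading term divides it; move -2q^2 to the remainder.
  leading term q: no divisor's leading term divides it; move -7/3q to the remainder.
  leading term 1: no divisor's leading term divides it; move 1/3 to the remainder.
  remainder -1/3p - 2q^2 - 7/3q + 1/3 ≠ 0; add k_3 = -1/3p - 2q^2 - 7/3q + 1/3 to the basis.

S(f_1,k_3): lcm = pq. S = -1/3p - 6q^3 - 7q^2 - q + 1/3.
  leading term p: subtract (1)·k_3 from -1/3p - 6q^3 - 7q^2 - q + 1/3 → -6q^3 - 5q^2 + 4/3q
  leading term q^3: no divisor's leading term divides it; move -6q^3 to the remainder.
  leading term q^2: no divisor's leading term divides it; move -5q^2 to the remainder.
  leading term q: no divisor's leading term divides it; move 4/3q to the remainder.
  remainder -6q^3 - 5q^2 + 4/3q ≠ 0; add k_4 = -6q^3 - 5q^2 + 4/3q to the basis.

The other S-polynomials (S(f_2,k_3), S(f_1,k_4), S(f_2,k_4), S(k_3,k_4)) all reduce to 0 modulo the current basis, so we have a Gröbner basis.
Inter-reduce: drop elements whose leading term is divisible by another's, tail-reduce, and make monic.
Reduced Gröbner basis: {p + 6q^2 + 7q - 1, q^3 + 5/6q^2 - 2/9q}.
Label its elements g_1 = p + 6q^2 + 7q - 1, g_2 = q^3 + 5/6q^2 - 2/9q.

Reduce h = -6p - 36q^2 - 42q + 6 modulo G:
  leading term p: subtract (-6)·g_1 from -6p - 36q^2 - 42q + 6 → 0
  normal form = 0.
Since the normal form is 0, h ∈ I.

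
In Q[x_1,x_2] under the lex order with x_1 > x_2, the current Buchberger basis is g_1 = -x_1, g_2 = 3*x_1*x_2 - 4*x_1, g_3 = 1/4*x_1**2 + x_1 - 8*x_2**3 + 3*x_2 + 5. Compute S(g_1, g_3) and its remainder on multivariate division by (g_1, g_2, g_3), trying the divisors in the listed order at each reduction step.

S(g_1, g_3) = -4*x_1 + 32*x_2**3 - 12*x_2 - 20; remainder on division = 32*x_2**3 - 12*x_2 - 20.

lcm(LM(g_1), LM(g_3)) = x_1**2.
S = (lcm/LT(g_1))·g_1 − (lcm/LT(g_3))·g_3 = -4*x_1 + 32*x_2**3 - 12*x_2 - 20.
Reduce S modulo (g_1, g_2, g_3) in that order:
  leading term x_1: subtract (4)·g_1 from -4*x_1 + 32*x_2**3 - 12*x_2 - 20 → 32*x_2**3 - 12*x_2 - 20
  leading term x_2**3: no divisor's leading term divides it; move 32*x_2**3 to the remainder.
  leading term x_2: no divisor's leading term divides it; move -12*x_2 to the remainder.
  leading term 1: no divisor's leading term divides it; move -20 to the remainder.
The remainder 32*x_2**3 - 12*x_2 - 20 is nonzero, so it would be added as the next basis element.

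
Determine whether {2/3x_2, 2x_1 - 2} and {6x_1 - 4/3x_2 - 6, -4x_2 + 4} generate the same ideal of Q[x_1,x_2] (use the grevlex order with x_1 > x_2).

No, the ideals differ.

Two ideals are equal iff their reduced Gröbner bases coincide (the reduced basis is unique for a fixed ordering).
Buchberger on the first generating set:
f_1 = 2/3x_2, LT = x_2.
f_2 = 2x_1 - 2, LT = x_1.

The S-polynomials (S(f_1,f_2)) all reduce to 0 modulo the current basis, so we have a Gröbner basis.
Inter-reduce: drop elements whose leading term is divisible by another's, tail-reduce, and make monic.
Reduced Gröbner basis: {x_1 - 1, x_2}.

Buchberger on the second generating set:
h_1 = 6x_1 - 4/3x_2 - 6, LT = x_1.
h_2 = -4x_2 + 4, LT = x_2.

The S-polynomials (S(h_1,h_2)) all reduce to 0 modulo the current basis, so we have a Gröbner basis.
Inter-reduce: drop elements whose leading term is divisible by another's, tail-reduce, and make monic.
Reduced Gröbner basis: {x_1 - 11/9, x_2 - 1}.

These differ, so the ideals are not equal.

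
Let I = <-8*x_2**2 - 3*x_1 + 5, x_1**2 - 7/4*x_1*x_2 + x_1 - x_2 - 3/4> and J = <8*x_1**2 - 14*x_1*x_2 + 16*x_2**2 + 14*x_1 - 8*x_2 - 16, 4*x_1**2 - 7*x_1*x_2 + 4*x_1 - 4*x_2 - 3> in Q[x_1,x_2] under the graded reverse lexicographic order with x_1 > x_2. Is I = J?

For a fixed monomial order, each ideal has a unique reduced Gröbner basis; comparing bases decides equality.
Buchberger on the first generating set:
f_1 = -8*x_2**2 - 3*x_1 + 5, LT = x_2**2.
f_2 = x_1**2 - 7/4*x_1*x_2 + x_1 - x_2 - 3/4, LT = x_1**2.

The S-polynomials (S(f_1,f_2)) all reduce to 0 modulo the current basis, so we have a Gröbner basis.
Inter-reduce: drop elements whose leading term is divisible by another's, tail-reduce, and make monic.
Reduced Gröbner basis: {x_1**2 - 7/4*x_1*x_2 + x_1 - x_2 - 3/4, x_2**2 + 3/8*x_1 - 5/8}.

Buchberger on the second generating set:
h_1 = 8*x_1**2 - 14*x_1*x_2 + 16*x_2**2 + 14*x_1 - 8*x_2 - 16, LT = x_1**2.
h_2 = 4*x_1**2 - 7*x_1*x_2 + 4*x_1 - 4*x_2 - 3, LT = x_1**2.

S(h_1,h_2): lcm = x_1**2. S = 2*x_2**2 + 3/4*x_1 - 5/4.
  reduce S modulo (h_1, h_2):
  remainder 2*x_2**2 + 3/4*x_1 - 5/4 ≠ 0; add k_3 = 2*x_2**2 + 3/4*x_1 - 5/4 to the basis.

The other S-polynomials (S(h_1,k_3), S(h_2,k_3)) all reduce to 0 modulo the current basis, so we have a Gröbner basis.
Inter-reduce: drop elements whose leading term is divisible by another's, tail-reduce, and make monic.
Reduced Gröbner basis: {x_1**2 - 7/4*x_1*x_2 + x_1 - x_2 - 3/4, x_2**2 + 3/8*x_1 - 5/8}.

The two bases agree; hence the ideals are identical.

Yes, the ideals are equal.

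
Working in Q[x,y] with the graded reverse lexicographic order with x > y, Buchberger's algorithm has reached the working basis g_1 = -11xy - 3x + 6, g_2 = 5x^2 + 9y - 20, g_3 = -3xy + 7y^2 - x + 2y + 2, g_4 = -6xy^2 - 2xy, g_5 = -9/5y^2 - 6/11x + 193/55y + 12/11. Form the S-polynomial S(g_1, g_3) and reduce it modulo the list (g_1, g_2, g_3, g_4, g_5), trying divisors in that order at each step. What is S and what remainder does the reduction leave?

S(g_1, g_3) = 7/3y^2 - 2/33x + 2/3y + 4/33; remainder on division = -76/99x + 1549/297y + 152/99.

lcm(LM(g_1), LM(g_3)) = xy.
S = (lcm/LT(g_1))·g_1 − (lcm/LT(g_3))·g_3 = 7/3y^2 - 2/33x + 2/3y + 4/33.
Reduce S modulo (g_1, g_2, g_3, g_4, g_5) in that order:
  leading term y^2: subtract (-35/27)·g_5 from 7/3y^2 - 2/33x + 2/3y + 4/33 → -76/99x + 1549/297y + 152/99
  leading term x: no divisor's leading term divides it; move -76/99x to the remainder.
  leading term y: no divisor's leading term divides it; move 1549/297y to the remainder.
  leading term 1: no divisor's leading term divides it; move 152/99 to the remainder.
The remainder -76/99x + 1549/297y + 152/99 is nonzero, so it would be added as the next basis element.
This is the inner loop of Buchberger's algorithm — each nonzero remainder becomes a new basis element.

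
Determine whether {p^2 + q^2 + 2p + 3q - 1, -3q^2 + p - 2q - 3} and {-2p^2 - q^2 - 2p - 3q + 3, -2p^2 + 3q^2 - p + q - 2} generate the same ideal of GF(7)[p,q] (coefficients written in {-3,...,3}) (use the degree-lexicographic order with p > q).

Two ideals are equal iff their reduced Gröbner bases coincide (the reduced basis is unique for a fixed ordering).
Buchberger on the first generating set:
f_1 = p^2 + q^2 + 2p + 3q - 1, LT = p^2.
f_2 = -3q^2 + p - 2q - 3, LT = q^2.

The S-polynomials (S(f_1,f_2)) all reduce to 0 modulo the current basis, so we have a Gröbner basis.
Inter-reduce: drop elements whose leading term is divisible by another's, tail-reduce, and make monic.
Reduced Gröbner basis: {p^2 - 2, q^2 + 2p + 3q + 1}.

Buchberger on the second generating set:
h_1 = -2p^2 - q^2 - 2p - 3q + 3, LT = p^2.
h_2 = -2p^2 + 3q^2 - p + q - 2, LT = p^2.

S(h_1,h_2): lcm = p^2. S = 2q^2 - 3p + 2q + 1.
  leading term q^2: no divisor's leading term divides it; move 2q^2 to the remainder.
  leading term p: no divisor's leading term divides it; move -3p to the remainder.
  leading term q: no divisor's leading term divides it; move 2q to the remainder.
  leading term 1: no divisor's leading term divides it; move 1 to the remainder.
  remainder 2q^2 - 3p + 2q + 1 ≠ 0; add k_3 = 2q^2 - 3p + 2q + 1 to the basis.

The other S-polynomials (S(h_1,k_3), S(h_2,k_3)) all reduce to 0 modulo the current basis, so we have a Gröbner basis.
Inter-reduce: drop elements whose leading term is divisible by another's, tail-reduce, and make monic.
Reduced Gröbner basis: {p^2 + q, q^2 + 2p + q - 3}.

The bases are distinct; the ideals are different.

No, the ideals differ.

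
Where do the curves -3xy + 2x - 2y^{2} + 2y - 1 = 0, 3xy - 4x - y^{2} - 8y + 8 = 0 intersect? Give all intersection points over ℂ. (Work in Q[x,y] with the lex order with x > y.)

Compute a lex Gröbner basis by Buchberger's algorithm.
f_1 = -3xy + 2x - 2y^{2} + 2y - 1, LT = xy.
f_2 = 3xy - 4x - y^{2} - 8y + 8, LT = xy.

S(f_1,f_2): lcm = xy. S = \tfrac{2}{3}x + y^{2} + 2y - \tfrac{7}{3}.
  leading term x: no divisor's leading term divides it; move \tfrac{2}{3}x to the remainder.
  leading term y^{2}: no divisor's leading term divides it; move y^{2} to the remainder.
  leading term y: no divisor's leading term divides it; move 2y to the remainder.
  leading term 1: no divisor's leading term divides it; move -\tfrac{7}{3} to the remainder.
  remainder \tfrac{2}{3}x + y^{2} + 2y - \tfrac{7}{3} ≠ 0; add h_3 = \tfrac{2}{3}x + y^{2} + 2y - \tfrac{7}{3} to the basis.

S(f_1,h_3): lcm = xy. S = -\tfrac{2}{3}x - \tfrac{3}{2}y^{3} - \tfrac{7}{3}y^{2} + \tfrac{17}{6}y + \tfrac{1}{3}.
  leading term x: subtract (-1)·h_3 from -\tfrac{2}{3}x - \tfrac{3}{2}y^{3} - \tfrac{7}{3}y^{2} + \tfrac{17}{6}y + \tfrac{1}{3} → -\tfrac{3}{2}y^{3} - \tfrac{4}{3}y^{2} + \tfrac{29}{6}y - 2
  leading term y^{3}: no divisor's leading term divides it; move -\tfrac{3}{2}y^{3} to the remainder.
  leading term y^{2}: no divisor's leading term divides it; move -\tfrac{4}{3}y^{2} to the remainder.
  leading term y: no divisor's leading term divides it; move \tfrac{29}{6}y to the remainder.
  leading term 1: no divisor's leading term divides it; move -2 to the remainder.
  remainder -\tfrac{3}{2}y^{3} - \tfrac{4}{3}y^{2} + \tfrac{29}{6}y - 2 ≠ 0; add h_4 = -\tfrac{3}{2}y^{3} - \tfrac{4}{3}y^{2} + \tfrac{29}{6}y - 2 to the basis.

The other S-polynomials (S(f_2,h_3), S(f_1,h_4), S(f_2,h_4), S(h_3,h_4)) all reduce to 0 modulo the current basis, so we have a Gröbner basis.
Inter-reduce: drop elements whose leading term is divisible by another's, tail-reduce, and make monic.
Reduced Gröbner basis: {x + \tfrac{3}{2}y^{2} + 3y - \tfrac{7}{2}, y^{3} + \tfrac{8}{9}y^{2} - \tfrac{29}{9}y + \tfrac{4}{3}}.

The lex basis is triangular: the last element involves only y. Solving y^{3} + \tfrac{8}{9}y^{2} - \tfrac{29}{9}y + \tfrac{4}{3} = 0 gives y ∈ {1, -17/18 + sqrt(721)/18, -sqrt(721)/18 - 17/18}; substituting each value into the earlier elements determines the remaining variables.
  y = 1: the earlier basis element becomes x + 1 = 0, giving x = -1 — point (-1, 1).
  y = -17/18 + sqrt(721)/18: the earlier basis element becomes x - 179/108 + sqrt(721)/108 = 0, giving x = 179/108 - sqrt(721)/108 — point (179/108 - sqrt(721)/108, -17/18 + sqrt(721)/18).
  y = -sqrt(721)/18 - 17/18: the earlier basis element becomes x - 179/108 - sqrt(721)/108 = 0, giving x = sqrt(721)/108 + 179/108 — point (sqrt(721)/108 + 179/108, -sqrt(721)/18 - 17/18).

{(-1, 1), (179/108 - sqrt(721)/108, -17/18 + sqrt(721)/18), (sqrt(721)/108 + 179/108, -sqrt(721)/18 - 17/18)}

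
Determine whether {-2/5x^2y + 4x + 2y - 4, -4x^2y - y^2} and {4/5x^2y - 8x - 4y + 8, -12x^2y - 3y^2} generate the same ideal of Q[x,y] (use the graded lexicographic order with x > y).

Equality of ideals is decidable: compute both reduced Gröbner bases (unique for the ordering) and check whether they agree.
Buchberger on the first generating set:
f_1 = -2/5x^2y + 4x + 2y - 4, LT = x^2y.
f_2 = -4x^2y - y^2, LT = x^2y.

S(f_1,f_2): lcm = x^2y. S = -1/4y^2 - 10x - 5y + 10.
  leading term y^2: no divisor's leading term divides it; move -1/4y^2 to the remainder.
  leading term x: no divisor's leading term divides it; move -10x to the remainder.
  leading term y: no divisor's leading term divides it; move -5y to the remainder.
  leading term 1: no divisor's leading term divides it; move 10 to the remainder.
  remainder -1/4y^2 - 10x - 5y + 10 ≠ 0; add g_3 = -1/4y^2 - 10x - 5y + 10 to the basis.

S(f_1,g_3): lcm = x^2y^2. S = -40x^3 - 20x^2y + 40x^2 - 10xy - 5y^2 + 10y.
  leading term x^3: no divisor's leading term divides it; move -40x^3 to the remainder.
  leading term x^2y: subtract (50)·f_1 from -20x^2y + 40x^2 - 10xy - 5y^2 + 10y → 40x^2 - 10xy - 5y^2 - 200x - 90y + 200
  leading term x^2: no divisor's leading term divides it; move 40x^2 to the remainder.
  leading term xy: no divisor's leading term divides it; move -10xy to the remainder.
  leading term y^2: subtract (20)·g_3 from -5y^2 - 200x - 90y + 200 → 10y
  leading term y: no divisor's leading term divides it; move 10y to the remainder.
  remainder -40x^3 + 40x^2 - 10xy + 10y ≠ 0; add g_4 = -40x^3 + 40x^2 - 10xy + 10y to the basis.

S(f_2,g_3): lcm = x^2y^2. S = -40x^3 - 20x^2y + 1/4y^3 + 40x^2.
  leading term x^3: subtract (1)·g_4 from -40x^3 - 20x^2y + 1/4y^3 + 40x^2 → -20x^2y + 1/4y^3 + 10xy - 10y
  leading term x^2y: subtract (50)·f_1 from -20x^2y + 1/4y^3 + 10xy - 10y → 1/4y^3 + 10xy - 200x - 110y + 200
  leading term y^3: subtract (-y)·g_3 from 1/4y^3 + 10xy - 200x - 110y + 200 → -5y^2 - 200x - 100y + 200
  leading term y^2: subtract (20)·g_3 from -5y^2 - 200x - 100y + 200 → 0
  remainder 0.

S(f_1,g_4): lcm = x^3y. S = x^2y - 1/4xy^2 - 10x^2 - 5xy + 1/4y^2 + 10x.
  leading term x^2y: subtract (-5/2)·f_1 from x^2y - 1/4xy^2 - 10x^2 - 5xy + 1/4y^2 + 10x → -1/4xy^2 - 10x^2 - 5xy + 1/4y^2 + 20x + 5y - 10
  leading term xy^2: subtract (x)·g_3 from -1/4xy^2 - 10x^2 - 5xy + 1/4y^2 + 20x + 5y - 10 → 1/4y^2 + 10x + 5y - 10
  leading term y^2: subtract (-1)·g_3 from 1/4y^2 + 10x + 5y - 10 → 0
  remainder 0.

S(f_2,g_4): lcm = x^3y. S = x^2y + 1/4y^2.
  leading term x^2y: subtract (-5/2)·f_1 from x^2y + 1/4y^2 → 1/4y^2 + 10x + 5y - 10
  leading term y^2: subtract (-1)·g_3 from 1/4y^2 + 10x + 5y - 10 → 0
  remainder 0.

S(g_3,g_4): leading monomials are coprime, so the S-polynomial reduces to 0 (Buchberger's first criterion).
Every S-polynomial of the final basis reduces to 0, so we have a Gröbner basis.
Inter-reduce: drop elements whose leading term is divisible by another's, tail-reduce, and make monic.
Reduced Gröbner basis: {x^3 - x^2 + 1/4xy - 1/4y, x^2y - 10x - 5y + 10, y^2 + 40x + 20y - 40}.

Buchberger on the second generating set:
h_1 = 4/5x^2y - 8x - 4y + 8, LT = x^2y.
h_2 = -12x^2y - 3y^2, LT = x^2y.

S(h_1,h_2): lcm = x^2y. S = -1/4y^2 - 10x - 5y + 10.
  leading term y^2: no divisor's leading term divides it; move -1/4y^2 to the remainder.
  leading term x: no divisor's leading term divides it; move -10x to the remainder.
  leading term y: no divisor's leading term divides it; move -5y to the remainder.
  leading term 1: no divisor's leading term divides it; move 10 to the remainder.
  remainder -1/4y^2 - 10x - 5y + 10 ≠ 0; add k_3 = -1/4y^2 - 10x - 5y + 10 to the basis.

S(h_1,k_3): lcm = x^2y^2. S = -40x^3 - 20x^2y + 40x^2 - 10xy - 5y^2 + 10y.
  leading term x^3: no divisor's leading term divides it; move -40x^3 to the remainder.
  leading term x^2y: subtract (-25)·h_1 from -20x^2y + 40x^2 - 10xy - 5y^2 + 10y → 40x^2 - 10xy - 5y^2 - 200x - 90y + 200
  leading term x^2: no divisor's leading term divides it; move 40x^2 to the remainder.
  leading term xy: no divisor's leading term divides it; move -10xy to the remainder.
  leading term y^2: subtract (20)·k_3 from -5y^2 - 200x - 90y + 200 → 10y
  leading term y: no divisor's leading term divides it; move 10y to the remainder.
  remainder -40x^3 + 40x^2 - 10xy + 10y ≠ 0; add k_4 = -40x^3 + 40x^2 - 10xy + 10y to the basis.

S(h_2,k_3): lcm = x^2y^2. S = -40x^3 - 20x^2y + 1/4y^3 + 40x^2.
  leading term x^3: subtract (1)·k_4 from -40x^3 - 20x^2y + 1/4y^3 + 40x^2 → -20x^2y + 1/4y^3 + 10xy - 10y
  leading term x^2y: subtract (-25)·h_1 from -20x^2y + 1/4y^3 + 10xy - 10y → 1/4y^3 + 10xy - 200x - 110y + 200
  leading term y^3: subtract (-y)·k_3 from 1/4y^3 + 10xy - 200x - 110y + 200 → -5y^2 - 200x - 100y + 200
  leading term y^2: subtract (20)·k_3 from -5y^2 - 200x - 100y + 200 → 0
  remainder 0.

S(h_1,k_4): lcm = x^3y. S = x^2y - 1/4xy^2 - 10x^2 - 5xy + 1/4y^2 + 10x.
  leading term x^2y: subtract (5/4)·h_1 from x^2y - 1/4xy^2 - 10x^2 - 5xy + 1/4y^2 + 10x → -1/4xy^2 - 10x^2 - 5xy + 1/4y^2 + 20x + 5y - 10
  leading term xy^2: subtract (x)·k_3 from -1/4xy^2 - 10x^2 - 5xy + 1/4y^2 + 20x + 5y - 10 → 1/4y^2 + 10x + 5y - 10
  leading term y^2: subtract (-1)·k_3 from 1/4y^2 + 10x + 5y - 10 → 0
  remainder 0.

S(h_2,k_4): lcm = x^3y. S = x^2y + 1/4y^2.
  leading term x^2y: subtract (5/4)·h_1 from x^2y + 1/4y^2 → 1/4y^2 + 10x + 5y - 10
  leading term y^2: subtract (-1)·k_3 from 1/4y^2 + 10x + 5y - 10 → 0
  remainder 0.

S(k_3,k_4): leading monomials are coprime, so the S-polynomial reduces to 0 (Buchberger's first criterion).
Every S-polynomial of the final basis reduces to 0, so we have a Gröbner basis.
Inter-reduce: drop elements whose leading term is divisible by another's, tail-reduce, and make monic.
Reduced Gröbner basis: {x^3 - x^2 + 1/4xy - 1/4y, x^2y - 10x - 5y + 10, y^2 + 40x + 20y - 40}.

Same reduced basis, so the two generating sets span the same ideal.

Yes, the ideals are equal.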